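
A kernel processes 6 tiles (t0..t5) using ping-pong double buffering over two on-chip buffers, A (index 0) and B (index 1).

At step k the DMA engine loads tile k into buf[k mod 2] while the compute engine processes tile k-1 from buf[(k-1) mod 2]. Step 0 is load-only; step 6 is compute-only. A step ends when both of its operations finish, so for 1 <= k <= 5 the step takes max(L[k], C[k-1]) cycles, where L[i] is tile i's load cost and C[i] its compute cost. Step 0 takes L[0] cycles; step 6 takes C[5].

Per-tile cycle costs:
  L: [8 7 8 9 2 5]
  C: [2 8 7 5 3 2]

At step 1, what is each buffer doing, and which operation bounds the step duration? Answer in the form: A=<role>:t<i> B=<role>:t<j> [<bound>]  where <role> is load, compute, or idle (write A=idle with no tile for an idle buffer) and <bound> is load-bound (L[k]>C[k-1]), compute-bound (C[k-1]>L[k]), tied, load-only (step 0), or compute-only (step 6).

step 1: A=compute:t0 B=load:t1 [load-bound]

step 0: L[0]=8 → dur=8, Σ=8 | A=load:t0 B=idle [load-only]
step 1: L[1]=7 C[0]=2 → dur=7, Σ=15 | A=compute:t0 B=load:t1 [load-bound]
step 2: L[2]=8 C[1]=8 → dur=8, Σ=23 | A=load:t2 B=compute:t1 [tied]
step 3: L[3]=9 C[2]=7 → dur=9, Σ=32 | A=compute:t2 B=load:t3 [load-bound]
step 4: L[4]=2 C[3]=5 → dur=5, Σ=37 | A=load:t4 B=compute:t3 [compute-bound]
step 5: L[5]=5 C[4]=3 → dur=5, Σ=42 | A=compute:t4 B=load:t5 [load-bound]
step 6: C[5]=2 → dur=2, Σ=44 | A=idle B=compute:t5 [compute-only]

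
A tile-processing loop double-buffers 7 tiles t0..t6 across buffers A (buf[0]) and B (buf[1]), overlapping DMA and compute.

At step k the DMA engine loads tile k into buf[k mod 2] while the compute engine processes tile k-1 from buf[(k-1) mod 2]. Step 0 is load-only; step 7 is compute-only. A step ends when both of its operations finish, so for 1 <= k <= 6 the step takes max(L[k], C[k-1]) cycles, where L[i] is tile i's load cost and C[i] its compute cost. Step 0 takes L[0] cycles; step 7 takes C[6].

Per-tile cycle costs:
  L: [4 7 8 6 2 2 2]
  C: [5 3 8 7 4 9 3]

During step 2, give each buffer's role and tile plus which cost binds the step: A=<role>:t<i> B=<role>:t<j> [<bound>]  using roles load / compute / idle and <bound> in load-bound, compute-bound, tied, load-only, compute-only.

k=0 load=t0/4c comp=- wait=4 total=4
k=1 load=t1/7c comp=t0/5c wait=7 total=11
k=2 load=t2/8c comp=t1/3c wait=8 total=19
k=3 load=t3/6c comp=t2/8c wait=8 total=27
k=4 load=t4/2c comp=t3/7c wait=7 total=34
k=5 load=t5/2c comp=t4/4c wait=4 total=38
k=6 load=t6/2c comp=t5/9c wait=9 total=47
k=7 load=- comp=t6/3c wait=3 total=50

step 2: A=load:t2 B=compute:t1 [load-bound]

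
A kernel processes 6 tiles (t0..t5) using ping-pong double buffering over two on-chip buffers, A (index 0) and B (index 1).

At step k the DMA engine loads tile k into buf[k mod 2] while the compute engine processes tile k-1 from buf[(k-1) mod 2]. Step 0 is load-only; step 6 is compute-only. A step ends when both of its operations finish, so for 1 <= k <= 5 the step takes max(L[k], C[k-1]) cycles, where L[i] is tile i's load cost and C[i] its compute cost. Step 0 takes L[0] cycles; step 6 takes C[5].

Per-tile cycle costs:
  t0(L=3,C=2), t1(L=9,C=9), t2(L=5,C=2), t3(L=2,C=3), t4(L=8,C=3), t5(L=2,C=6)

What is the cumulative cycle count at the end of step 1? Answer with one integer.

end_cycle[1] = 12

step 0: L[0]=3 → dur=3, Σ=3 | A=load:t0 B=idle [load-only]
step 1: L[1]=9 C[0]=2 → dur=9, Σ=12 | A=compute:t0 B=load:t1 [load-bound]
step 2: L[2]=5 C[1]=9 → dur=9, Σ=21 | A=load:t2 B=compute:t1 [compute-bound]
step 3: L[3]=2 C[2]=2 → dur=2, Σ=23 | A=compute:t2 B=load:t3 [tied]
step 4: L[4]=8 C[3]=3 → dur=8, Σ=31 | A=load:t4 B=compute:t3 [load-bound]
step 5: L[5]=2 C[4]=3 → dur=3, Σ=34 | A=compute:t4 B=load:t5 [compute-bound]
step 6: C[5]=6 → dur=6, Σ=40 | A=idle B=compute:t5 [compute-only]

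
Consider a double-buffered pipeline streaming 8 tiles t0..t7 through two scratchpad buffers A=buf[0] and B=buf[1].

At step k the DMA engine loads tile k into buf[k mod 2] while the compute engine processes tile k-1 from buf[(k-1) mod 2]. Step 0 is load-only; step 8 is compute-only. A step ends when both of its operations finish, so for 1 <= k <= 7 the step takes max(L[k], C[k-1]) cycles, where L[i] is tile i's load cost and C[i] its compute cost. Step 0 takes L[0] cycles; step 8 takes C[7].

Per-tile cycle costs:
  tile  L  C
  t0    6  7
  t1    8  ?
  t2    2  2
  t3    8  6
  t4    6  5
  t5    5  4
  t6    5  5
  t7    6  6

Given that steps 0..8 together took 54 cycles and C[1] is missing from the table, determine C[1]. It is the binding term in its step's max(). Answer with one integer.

step 0: dur = L[0]=6 = 6
step 1: dur = max(L[1]=8, C[0]=7) = 8
step 2: dur = max(L[2]=2, C[1]=?) = C[1]  (unknown; binding)
step 3: dur = max(L[3]=8, C[2]=2) = 8
step 4: dur = max(L[4]=6, C[3]=6) = 6
step 5: dur = max(L[5]=5, C[4]=5) = 5
step 6: dur = max(L[6]=5, C[5]=4) = 5
step 7: dur = max(L[7]=6, C[6]=5) = 6
step 8: dur = C[7]=6 = 6
sum of known step durations = 50
dur[2] = total - known = 54 - 50 = 4
C[1] is the binding max in step 2, so C[1] = dur[2] = 4

C[1] = 4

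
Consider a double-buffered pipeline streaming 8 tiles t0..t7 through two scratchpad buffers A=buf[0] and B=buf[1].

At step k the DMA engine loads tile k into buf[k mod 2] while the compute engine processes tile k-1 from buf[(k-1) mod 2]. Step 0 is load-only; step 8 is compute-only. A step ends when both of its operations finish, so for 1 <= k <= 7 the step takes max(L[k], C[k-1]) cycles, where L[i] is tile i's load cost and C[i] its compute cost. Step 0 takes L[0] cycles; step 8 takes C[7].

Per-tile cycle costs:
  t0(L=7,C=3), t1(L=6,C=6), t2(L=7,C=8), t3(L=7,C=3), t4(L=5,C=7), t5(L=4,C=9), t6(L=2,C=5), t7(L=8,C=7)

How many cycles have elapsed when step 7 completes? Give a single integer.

end_cycle[7] = 57

step 0: L[0]=7 → dur=7, Σ=7 | A=load:t0 B=idle [load-only]
step 1: L[1]=6 C[0]=3 → dur=6, Σ=13 | A=compute:t0 B=load:t1 [load-bound]
step 2: L[2]=7 C[1]=6 → dur=7, Σ=20 | A=load:t2 B=compute:t1 [load-bound]
step 3: L[3]=7 C[2]=8 → dur=8, Σ=28 | A=compute:t2 B=load:t3 [compute-bound]
step 4: L[4]=5 C[3]=3 → dur=5, Σ=33 | A=load:t4 B=compute:t3 [load-bound]
step 5: L[5]=4 C[4]=7 → dur=7, Σ=40 | A=compute:t4 B=load:t5 [compute-bound]
step 6: L[6]=2 C[5]=9 → dur=9, Σ=49 | A=load:t6 B=compute:t5 [compute-bound]
step 7: L[7]=8 C[6]=5 → dur=8, Σ=57 | A=compute:t6 B=load:t7 [load-bound]
step 8: C[7]=7 → dur=7, Σ=64 | A=idle B=compute:t7 [compute-only]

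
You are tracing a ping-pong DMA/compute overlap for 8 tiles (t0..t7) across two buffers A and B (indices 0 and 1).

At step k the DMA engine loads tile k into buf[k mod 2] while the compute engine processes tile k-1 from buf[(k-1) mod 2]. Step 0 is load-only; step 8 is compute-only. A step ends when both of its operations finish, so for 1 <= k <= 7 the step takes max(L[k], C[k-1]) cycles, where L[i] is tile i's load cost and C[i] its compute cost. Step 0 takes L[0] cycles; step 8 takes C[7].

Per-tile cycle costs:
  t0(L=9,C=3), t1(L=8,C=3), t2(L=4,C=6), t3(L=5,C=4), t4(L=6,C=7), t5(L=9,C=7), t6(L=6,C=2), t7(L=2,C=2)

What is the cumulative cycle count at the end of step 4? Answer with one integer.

end_cycle[4] = 33

k=0 load=t0/9c comp=- wait=9 total=9
k=1 load=t1/8c comp=t0/3c wait=8 total=17
k=2 load=t2/4c comp=t1/3c wait=4 total=21
k=3 load=t3/5c comp=t2/6c wait=6 total=27
k=4 load=t4/6c comp=t3/4c wait=6 total=33
k=5 load=t5/9c comp=t4/7c wait=9 total=42
k=6 load=t6/6c comp=t5/7c wait=7 total=49
k=7 load=t7/2c comp=t6/2c wait=2 total=51
k=8 load=- comp=t7/2c wait=2 total=53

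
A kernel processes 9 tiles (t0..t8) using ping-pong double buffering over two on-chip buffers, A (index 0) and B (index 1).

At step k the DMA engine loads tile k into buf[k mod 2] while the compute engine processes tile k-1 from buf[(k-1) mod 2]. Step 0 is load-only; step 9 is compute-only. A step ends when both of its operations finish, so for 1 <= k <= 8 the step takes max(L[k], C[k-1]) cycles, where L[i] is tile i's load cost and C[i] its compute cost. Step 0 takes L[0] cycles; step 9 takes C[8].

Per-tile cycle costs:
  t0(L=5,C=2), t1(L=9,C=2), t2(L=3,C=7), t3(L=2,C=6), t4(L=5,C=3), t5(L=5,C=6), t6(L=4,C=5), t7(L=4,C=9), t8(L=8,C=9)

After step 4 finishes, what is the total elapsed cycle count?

  0. 5=5c; end=5; A:t0 B:-
  1. max(9,2)=9c; end=14; A:t0 B:t1
  2. max(3,2)=3c; end=17; A:t2 B:t1
  3. max(2,7)=7c; end=24; A:t2 B:t3
  4. max(5,6)=6c; end=30; A:t4 B:t3
  5. max(5,3)=5c; end=35; A:t4 B:t5
  6. max(4,6)=6c; end=41; A:t6 B:t5
  7. max(4,5)=5c; end=46; A:t6 B:t7
  8. max(8,9)=9c; end=55; A:t8 B:t7
  9. 9=9c; end=64; A:t8 B:t7

end_cycle[4] = 30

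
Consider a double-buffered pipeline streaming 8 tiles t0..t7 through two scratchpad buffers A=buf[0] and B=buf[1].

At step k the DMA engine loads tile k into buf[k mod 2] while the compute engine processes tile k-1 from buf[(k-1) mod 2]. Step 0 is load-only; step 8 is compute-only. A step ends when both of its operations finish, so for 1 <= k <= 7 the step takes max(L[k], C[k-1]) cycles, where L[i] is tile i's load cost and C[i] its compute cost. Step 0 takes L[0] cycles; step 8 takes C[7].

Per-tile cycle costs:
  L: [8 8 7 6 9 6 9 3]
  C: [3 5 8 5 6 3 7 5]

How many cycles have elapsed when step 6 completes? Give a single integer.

  0. 8=8c; end=8; A:t0 B:-
  1. max(8,3)=8c; end=16; A:t0 B:t1
  2. max(7,5)=7c; end=23; A:t2 B:t1
  3. max(6,8)=8c; end=31; A:t2 B:t3
  4. max(9,5)=9c; end=40; A:t4 B:t3
  5. max(6,6)=6c; end=46; A:t4 B:t5
  6. max(9,3)=9c; end=55; A:t6 B:t5
  7. max(3,7)=7c; end=62; A:t6 B:t7
  8. 5=5c; end=67; A:t6 B:t7

end_cycle[6] = 55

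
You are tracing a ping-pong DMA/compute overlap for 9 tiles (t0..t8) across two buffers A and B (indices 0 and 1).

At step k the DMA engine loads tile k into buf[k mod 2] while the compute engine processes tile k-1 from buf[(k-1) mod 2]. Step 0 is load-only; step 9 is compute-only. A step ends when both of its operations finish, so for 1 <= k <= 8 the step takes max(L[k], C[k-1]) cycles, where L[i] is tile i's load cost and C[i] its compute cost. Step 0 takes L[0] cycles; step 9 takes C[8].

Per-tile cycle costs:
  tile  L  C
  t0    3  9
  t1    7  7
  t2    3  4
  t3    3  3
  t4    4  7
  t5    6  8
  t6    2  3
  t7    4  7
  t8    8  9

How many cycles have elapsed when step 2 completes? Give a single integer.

step 0: L[0]=3 → dur=3, Σ=3 | A=load:t0 B=idle [load-only]
step 1: L[1]=7 C[0]=9 → dur=9, Σ=12 | A=compute:t0 B=load:t1 [compute-bound]
step 2: L[2]=3 C[1]=7 → dur=7, Σ=19 | A=load:t2 B=compute:t1 [compute-bound]
step 3: L[3]=3 C[2]=4 → dur=4, Σ=23 | A=compute:t2 B=load:t3 [compute-bound]
step 4: L[4]=4 C[3]=3 → dur=4, Σ=27 | A=load:t4 B=compute:t3 [load-bound]
step 5: L[5]=6 C[4]=7 → dur=7, Σ=34 | A=compute:t4 B=load:t5 [compute-bound]
step 6: L[6]=2 C[5]=8 → dur=8, Σ=42 | A=load:t6 B=compute:t5 [compute-bound]
step 7: L[7]=4 C[6]=3 → dur=4, Σ=46 | A=compute:t6 B=load:t7 [load-bound]
step 8: L[8]=8 C[7]=7 → dur=8, Σ=54 | A=load:t8 B=compute:t7 [load-bound]
step 9: C[8]=9 → dur=9, Σ=63 | A=compute:t8 B=idle [compute-only]

end_cycle[2] = 19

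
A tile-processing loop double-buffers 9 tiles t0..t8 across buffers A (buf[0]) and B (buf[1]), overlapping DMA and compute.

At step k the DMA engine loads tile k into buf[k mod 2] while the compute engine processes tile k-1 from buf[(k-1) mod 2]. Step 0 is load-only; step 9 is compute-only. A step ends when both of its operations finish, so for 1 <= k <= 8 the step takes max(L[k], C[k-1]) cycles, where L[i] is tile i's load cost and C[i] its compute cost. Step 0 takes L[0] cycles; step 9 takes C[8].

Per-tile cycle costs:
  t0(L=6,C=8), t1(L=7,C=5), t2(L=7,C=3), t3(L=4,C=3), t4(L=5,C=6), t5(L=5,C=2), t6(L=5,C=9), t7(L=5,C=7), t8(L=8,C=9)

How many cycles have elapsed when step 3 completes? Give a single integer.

end_cycle[3] = 25

step 0: L[0]=6 → dur=6, Σ=6 | A=load:t0 B=idle [load-only]
step 1: L[1]=7 C[0]=8 → dur=8, Σ=14 | A=compute:t0 B=load:t1 [compute-bound]
step 2: L[2]=7 C[1]=5 → dur=7, Σ=21 | A=load:t2 B=compute:t1 [load-bound]
step 3: L[3]=4 C[2]=3 → dur=4, Σ=25 | A=compute:t2 B=load:t3 [load-bound]
step 4: L[4]=5 C[3]=3 → dur=5, Σ=30 | A=load:t4 B=compute:t3 [load-bound]
step 5: L[5]=5 C[4]=6 → dur=6, Σ=36 | A=compute:t4 B=load:t5 [compute-bound]
step 6: L[6]=5 C[5]=2 → dur=5, Σ=41 | A=load:t6 B=compute:t5 [load-bound]
step 7: L[7]=5 C[6]=9 → dur=9, Σ=50 | A=compute:t6 B=load:t7 [compute-bound]
step 8: L[8]=8 C[7]=7 → dur=8, Σ=58 | A=load:t8 B=compute:t7 [load-bound]
step 9: C[8]=9 → dur=9, Σ=67 | A=compute:t8 B=idle [compute-only]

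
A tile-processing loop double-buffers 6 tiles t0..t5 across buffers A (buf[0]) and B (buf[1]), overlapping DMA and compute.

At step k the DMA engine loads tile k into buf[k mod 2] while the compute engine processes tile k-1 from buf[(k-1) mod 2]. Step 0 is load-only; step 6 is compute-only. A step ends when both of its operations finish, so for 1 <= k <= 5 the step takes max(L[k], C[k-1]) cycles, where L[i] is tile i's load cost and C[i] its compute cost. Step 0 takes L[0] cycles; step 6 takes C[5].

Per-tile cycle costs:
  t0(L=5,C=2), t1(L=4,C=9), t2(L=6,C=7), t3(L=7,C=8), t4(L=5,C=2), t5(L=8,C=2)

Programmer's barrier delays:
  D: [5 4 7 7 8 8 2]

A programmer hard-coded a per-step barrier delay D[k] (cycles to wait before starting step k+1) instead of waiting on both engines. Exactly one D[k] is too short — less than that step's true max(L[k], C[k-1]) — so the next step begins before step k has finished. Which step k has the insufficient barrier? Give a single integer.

hazard at step 2

[0] required=L[0]=5=5 vs D=5 ok
[1] required=max(L[1]=4,C[0]=2)=4 vs D=4 ok
[2] required=max(L[2]=6,C[1]=9)=9 vs D=7 SHORT
[3] required=max(L[3]=7,C[2]=7)=7 vs D=7 ok
[4] required=max(L[4]=5,C[3]=8)=8 vs D=8 ok
[5] required=max(L[5]=8,C[4]=2)=8 vs D=8 ok
[6] required=C[5]=2=2 vs D=2 ok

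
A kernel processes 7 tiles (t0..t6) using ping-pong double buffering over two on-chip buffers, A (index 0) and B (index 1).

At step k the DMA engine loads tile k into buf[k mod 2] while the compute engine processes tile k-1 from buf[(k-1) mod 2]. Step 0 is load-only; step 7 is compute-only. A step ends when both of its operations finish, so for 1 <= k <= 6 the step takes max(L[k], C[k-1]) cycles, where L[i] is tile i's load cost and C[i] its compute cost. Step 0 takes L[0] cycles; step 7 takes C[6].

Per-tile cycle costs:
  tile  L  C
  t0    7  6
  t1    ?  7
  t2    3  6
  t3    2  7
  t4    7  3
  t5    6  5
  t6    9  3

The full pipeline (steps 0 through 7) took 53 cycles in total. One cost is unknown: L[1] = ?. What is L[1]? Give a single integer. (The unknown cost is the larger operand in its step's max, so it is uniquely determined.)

step 0: dur = L[0]=7 = 7
step 1: dur = max(L[1]=?, C[0]=6) = L[1]  (unknown; binding)
step 2: dur = max(L[2]=3, C[1]=7) = 7
step 3: dur = max(L[3]=2, C[2]=6) = 6
step 4: dur = max(L[4]=7, C[3]=7) = 7
step 5: dur = max(L[5]=6, C[4]=3) = 6
step 6: dur = max(L[6]=9, C[5]=5) = 9
step 7: dur = C[6]=3 = 3
sum of known step durations = 45
dur[1] = total - known = 53 - 45 = 8
L[1] is the binding max in step 1, so L[1] = dur[1] = 8

L[1] = 8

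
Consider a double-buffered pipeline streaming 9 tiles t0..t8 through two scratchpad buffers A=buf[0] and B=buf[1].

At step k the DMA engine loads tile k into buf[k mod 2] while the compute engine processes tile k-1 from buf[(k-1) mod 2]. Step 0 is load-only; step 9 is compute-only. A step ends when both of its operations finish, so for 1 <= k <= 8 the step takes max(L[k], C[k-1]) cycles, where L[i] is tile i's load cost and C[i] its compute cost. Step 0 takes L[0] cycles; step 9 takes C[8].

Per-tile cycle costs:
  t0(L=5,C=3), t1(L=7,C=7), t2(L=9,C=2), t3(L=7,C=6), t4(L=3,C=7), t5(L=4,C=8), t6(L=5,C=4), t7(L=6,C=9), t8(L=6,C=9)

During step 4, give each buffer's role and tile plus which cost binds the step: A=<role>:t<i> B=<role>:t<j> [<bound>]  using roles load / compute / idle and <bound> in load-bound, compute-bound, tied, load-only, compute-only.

step 4: A=load:t4 B=compute:t3 [compute-bound]

[0] DMA t0→A (5c) ∥ CU idle ⇒ 5c, clock 5
[1] DMA t1→B (7c) ∥ CU A:t0 (3c) ⇒ 7c, clock 12
[2] DMA t2→A (9c) ∥ CU B:t1 (7c) ⇒ 9c, clock 21
[3] DMA t3→B (7c) ∥ CU A:t2 (2c) ⇒ 7c, clock 28
[4] DMA t4→A (3c) ∥ CU B:t3 (6c) ⇒ 6c, clock 34
[5] DMA t5→B (4c) ∥ CU A:t4 (7c) ⇒ 7c, clock 41
[6] DMA t6→A (5c) ∥ CU B:t5 (8c) ⇒ 8c, clock 49
[7] DMA t7→B (6c) ∥ CU A:t6 (4c) ⇒ 6c, clock 55
[8] DMA t8→A (6c) ∥ CU B:t7 (9c) ⇒ 9c, clock 64
[9] DMA idle ∥ CU A:t8 (9c) ⇒ 9c, clock 73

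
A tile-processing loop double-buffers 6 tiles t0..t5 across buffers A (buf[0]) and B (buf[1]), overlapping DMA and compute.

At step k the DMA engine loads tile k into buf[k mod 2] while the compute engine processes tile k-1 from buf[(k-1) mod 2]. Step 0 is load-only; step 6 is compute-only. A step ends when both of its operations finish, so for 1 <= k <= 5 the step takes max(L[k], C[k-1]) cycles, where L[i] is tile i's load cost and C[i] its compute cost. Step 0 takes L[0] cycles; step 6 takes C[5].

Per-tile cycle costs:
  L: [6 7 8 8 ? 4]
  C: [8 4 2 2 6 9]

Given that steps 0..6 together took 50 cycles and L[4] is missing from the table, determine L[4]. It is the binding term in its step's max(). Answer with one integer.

L[4] = 5

step 0 = dur = L[0]=6 = 6
step 1 = dur = max(L[1]=7, C[0]=8) = 8
step 2 = dur = max(L[2]=8, C[1]=4) = 8
step 3 = dur = max(L[3]=8, C[2]=2) = 8
step 4 = dur = max(L[4]=?, C[3]=2) = L[4]  (unknown; binding)
step 5 = dur = max(L[5]=4, C[4]=6) = 6
step 6 = dur = C[5]=9 = 9
sum of known step durations = 45
dur[4] = total - known = 50 - 45 = 5
L[4] is the binding max in step 4, so L[4] = dur[4] = 5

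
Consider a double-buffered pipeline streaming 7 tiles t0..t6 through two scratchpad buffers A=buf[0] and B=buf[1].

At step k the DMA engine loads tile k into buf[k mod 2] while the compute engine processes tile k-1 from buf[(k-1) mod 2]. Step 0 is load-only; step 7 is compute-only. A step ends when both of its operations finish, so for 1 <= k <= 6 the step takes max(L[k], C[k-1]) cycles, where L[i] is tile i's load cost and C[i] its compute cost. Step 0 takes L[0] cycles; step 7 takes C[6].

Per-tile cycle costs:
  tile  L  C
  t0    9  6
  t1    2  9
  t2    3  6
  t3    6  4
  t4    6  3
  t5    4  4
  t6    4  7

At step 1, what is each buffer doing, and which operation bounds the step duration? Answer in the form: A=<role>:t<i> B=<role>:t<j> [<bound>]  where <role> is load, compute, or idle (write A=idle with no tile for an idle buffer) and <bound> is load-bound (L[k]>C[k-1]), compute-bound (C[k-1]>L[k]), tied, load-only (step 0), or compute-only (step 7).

step 0: L[0]=9 → dur=9, Σ=9 | A=load:t0 B=idle [load-only]
step 1: L[1]=2 C[0]=6 → dur=6, Σ=15 | A=compute:t0 B=load:t1 [compute-bound]
step 2: L[2]=3 C[1]=9 → dur=9, Σ=24 | A=load:t2 B=compute:t1 [compute-bound]
step 3: L[3]=6 C[2]=6 → dur=6, Σ=30 | A=compute:t2 B=load:t3 [tied]
step 4: L[4]=6 C[3]=4 → dur=6, Σ=36 | A=load:t4 B=compute:t3 [load-bound]
step 5: L[5]=4 C[4]=3 → dur=4, Σ=40 | A=compute:t4 B=load:t5 [load-bound]
step 6: L[6]=4 C[5]=4 → dur=4, Σ=44 | A=load:t6 B=compute:t5 [tied]
step 7: C[6]=7 → dur=7, Σ=51 | A=compute:t6 B=idle [compute-only]

step 1: A=compute:t0 B=load:t1 [compute-bound]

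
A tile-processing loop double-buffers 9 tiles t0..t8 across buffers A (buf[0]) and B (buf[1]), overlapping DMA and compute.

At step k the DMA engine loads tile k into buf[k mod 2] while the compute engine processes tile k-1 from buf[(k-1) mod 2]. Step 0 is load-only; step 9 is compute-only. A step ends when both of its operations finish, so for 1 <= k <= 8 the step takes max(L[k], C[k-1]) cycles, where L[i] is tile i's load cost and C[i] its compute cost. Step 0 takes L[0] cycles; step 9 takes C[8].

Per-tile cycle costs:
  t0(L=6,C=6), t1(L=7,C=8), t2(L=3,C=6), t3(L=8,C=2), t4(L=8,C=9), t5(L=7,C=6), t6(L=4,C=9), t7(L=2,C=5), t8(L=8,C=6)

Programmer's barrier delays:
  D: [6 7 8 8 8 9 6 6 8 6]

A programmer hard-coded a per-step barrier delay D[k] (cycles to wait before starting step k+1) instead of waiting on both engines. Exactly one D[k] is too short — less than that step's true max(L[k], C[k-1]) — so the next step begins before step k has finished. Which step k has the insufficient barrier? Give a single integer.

hazard at step 7

[0] required=L[0]=6=6 vs D=6 ok
[1] required=max(L[1]=7,C[0]=6)=7 vs D=7 ok
[2] required=max(L[2]=3,C[1]=8)=8 vs D=8 ok
[3] required=max(L[3]=8,C[2]=6)=8 vs D=8 ok
[4] required=max(L[4]=8,C[3]=2)=8 vs D=8 ok
[5] required=max(L[5]=7,C[4]=9)=9 vs D=9 ok
[6] required=max(L[6]=4,C[5]=6)=6 vs D=6 ok
[7] required=max(L[7]=2,C[6]=9)=9 vs D=6 SHORT
[8] required=max(L[8]=8,C[7]=5)=8 vs D=8 ok
[9] required=C[8]=6=6 vs D=6 ok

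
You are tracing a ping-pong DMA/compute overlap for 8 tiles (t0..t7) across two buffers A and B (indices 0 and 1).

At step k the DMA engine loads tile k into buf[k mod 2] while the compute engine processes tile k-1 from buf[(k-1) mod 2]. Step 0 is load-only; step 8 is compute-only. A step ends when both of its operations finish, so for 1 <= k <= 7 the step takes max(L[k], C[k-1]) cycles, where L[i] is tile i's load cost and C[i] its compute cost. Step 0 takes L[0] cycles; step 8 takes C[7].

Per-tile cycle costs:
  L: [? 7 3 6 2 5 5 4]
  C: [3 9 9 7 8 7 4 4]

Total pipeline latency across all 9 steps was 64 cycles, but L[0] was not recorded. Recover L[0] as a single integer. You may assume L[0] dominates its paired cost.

L[0] = 9

step 0: dur = L[0]=? = L[0]  (unknown; binding)
step 1: dur = max(L[1]=7, C[0]=3) = 7
step 2: dur = max(L[2]=3, C[1]=9) = 9
step 3: dur = max(L[3]=6, C[2]=9) = 9
step 4: dur = max(L[4]=2, C[3]=7) = 7
step 5: dur = max(L[5]=5, C[4]=8) = 8
step 6: dur = max(L[6]=5, C[5]=7) = 7
step 7: dur = max(L[7]=4, C[6]=4) = 4
step 8: dur = C[7]=4 = 4
sum of known step durations = 55
dur[0] = total - known = 64 - 55 = 9
L[0] is the binding max in step 0, so L[0] = dur[0] = 9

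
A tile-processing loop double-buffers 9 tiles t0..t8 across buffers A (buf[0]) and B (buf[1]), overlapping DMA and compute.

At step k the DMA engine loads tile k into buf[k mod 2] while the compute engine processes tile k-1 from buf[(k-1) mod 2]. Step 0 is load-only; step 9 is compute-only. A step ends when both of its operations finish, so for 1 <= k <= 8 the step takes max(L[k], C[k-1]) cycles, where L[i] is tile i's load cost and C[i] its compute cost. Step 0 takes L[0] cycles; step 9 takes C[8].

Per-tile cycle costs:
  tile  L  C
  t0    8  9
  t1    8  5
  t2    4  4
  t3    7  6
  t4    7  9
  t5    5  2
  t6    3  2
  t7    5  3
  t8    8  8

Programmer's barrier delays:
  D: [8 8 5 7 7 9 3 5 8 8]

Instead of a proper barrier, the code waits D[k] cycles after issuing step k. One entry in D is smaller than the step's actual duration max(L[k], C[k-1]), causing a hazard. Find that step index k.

hazard at step 1

k=0 barrier L[0]=8→8c, D[0]=8 ok
k=1 barrier max(L[1]=8,C[0]=9)→9c, D[1]=8 SHORT
k=2 barrier max(L[2]=4,C[1]=5)→5c, D[2]=5 ok
k=3 barrier max(L[3]=7,C[2]=4)→7c, D[3]=7 ok
k=4 barrier max(L[4]=7,C[3]=6)→7c, D[4]=7 ok
k=5 barrier max(L[5]=5,C[4]=9)→9c, D[5]=9 ok
k=6 barrier max(L[6]=3,C[5]=2)→3c, D[6]=3 ok
k=7 barrier max(L[7]=5,C[6]=2)→5c, D[7]=5 ok
k=8 barrier max(L[8]=8,C[7]=3)→8c, D[8]=8 ok
k=9 barrier C[8]=8→8c, D[9]=8 ok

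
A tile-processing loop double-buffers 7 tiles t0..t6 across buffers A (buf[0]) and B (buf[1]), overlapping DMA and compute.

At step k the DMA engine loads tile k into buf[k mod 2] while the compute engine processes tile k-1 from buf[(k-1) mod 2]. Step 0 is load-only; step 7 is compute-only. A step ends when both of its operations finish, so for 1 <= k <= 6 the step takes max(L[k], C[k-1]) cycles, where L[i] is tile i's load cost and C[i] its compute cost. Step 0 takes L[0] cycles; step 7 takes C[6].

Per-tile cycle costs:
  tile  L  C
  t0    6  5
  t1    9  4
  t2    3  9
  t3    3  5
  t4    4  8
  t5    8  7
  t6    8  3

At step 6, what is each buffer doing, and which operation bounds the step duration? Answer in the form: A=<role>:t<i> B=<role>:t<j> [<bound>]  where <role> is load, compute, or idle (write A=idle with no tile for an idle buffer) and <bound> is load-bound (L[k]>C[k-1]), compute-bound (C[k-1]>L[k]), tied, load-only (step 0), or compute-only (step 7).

step 6: A=load:t6 B=compute:t5 [load-bound]

  0. 6=6c; end=6; A:t0 B:-
  1. max(9,5)=9c; end=15; A:t0 B:t1
  2. max(3,4)=4c; end=19; A:t2 B:t1
  3. max(3,9)=9c; end=28; A:t2 B:t3
  4. max(4,5)=5c; end=33; A:t4 B:t3
  5. max(8,8)=8c; end=41; A:t4 B:t5
  6. max(8,7)=8c; end=49; A:t6 B:t5
  7. 3=3c; end=52; A:t6 B:t5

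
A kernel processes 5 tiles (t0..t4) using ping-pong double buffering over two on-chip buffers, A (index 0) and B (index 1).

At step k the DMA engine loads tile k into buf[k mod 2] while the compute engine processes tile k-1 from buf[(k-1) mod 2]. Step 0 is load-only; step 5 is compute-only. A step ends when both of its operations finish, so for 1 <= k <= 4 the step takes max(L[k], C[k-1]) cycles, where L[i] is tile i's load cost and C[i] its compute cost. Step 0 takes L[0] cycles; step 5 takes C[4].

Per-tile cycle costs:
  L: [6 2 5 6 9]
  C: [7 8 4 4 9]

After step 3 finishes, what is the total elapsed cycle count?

  0. 6=6c; end=6; A:t0 B:-
  1. max(2,7)=7c; end=13; A:t0 B:t1
  2. max(5,8)=8c; end=21; A:t2 B:t1
  3. max(6,4)=6c; end=27; A:t2 B:t3
  4. max(9,4)=9c; end=36; A:t4 B:t3
  5. 9=9c; end=45; A:t4 B:t3

end_cycle[3] = 27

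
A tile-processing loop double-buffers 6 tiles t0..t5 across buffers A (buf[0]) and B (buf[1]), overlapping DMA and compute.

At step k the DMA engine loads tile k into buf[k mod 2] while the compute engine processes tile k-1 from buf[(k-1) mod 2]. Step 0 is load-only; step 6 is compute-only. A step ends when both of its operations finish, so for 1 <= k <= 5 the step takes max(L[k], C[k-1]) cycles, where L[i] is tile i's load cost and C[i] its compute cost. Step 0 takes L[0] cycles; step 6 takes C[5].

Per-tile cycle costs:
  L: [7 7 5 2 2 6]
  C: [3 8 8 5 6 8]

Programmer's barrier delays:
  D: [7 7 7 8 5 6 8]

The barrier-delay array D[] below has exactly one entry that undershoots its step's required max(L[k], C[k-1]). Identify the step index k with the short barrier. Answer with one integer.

[0] required=L[0]=7=7 vs D=7 ok
[1] required=max(L[1]=7,C[0]=3)=7 vs D=7 ok
[2] required=max(L[2]=5,C[1]=8)=8 vs D=7 SHORT
[3] required=max(L[3]=2,C[2]=8)=8 vs D=8 ok
[4] required=max(L[4]=2,C[3]=5)=5 vs D=5 ok
[5] required=max(L[5]=6,C[4]=6)=6 vs D=6 ok
[6] required=C[5]=8=8 vs D=8 ok

hazard at step 2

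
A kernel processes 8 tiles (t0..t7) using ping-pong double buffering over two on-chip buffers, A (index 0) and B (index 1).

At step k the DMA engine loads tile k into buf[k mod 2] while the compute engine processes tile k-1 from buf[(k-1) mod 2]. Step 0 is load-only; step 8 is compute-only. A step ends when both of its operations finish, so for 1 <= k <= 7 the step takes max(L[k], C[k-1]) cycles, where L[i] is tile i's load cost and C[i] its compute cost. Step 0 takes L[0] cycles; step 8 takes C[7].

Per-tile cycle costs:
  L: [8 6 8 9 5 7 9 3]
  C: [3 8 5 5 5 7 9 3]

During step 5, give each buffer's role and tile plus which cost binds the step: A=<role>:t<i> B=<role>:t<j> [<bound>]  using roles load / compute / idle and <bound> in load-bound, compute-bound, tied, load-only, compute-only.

k=0 load=t0/8c comp=- wait=8 total=8
k=1 load=t1/6c comp=t0/3c wait=6 total=14
k=2 load=t2/8c comp=t1/8c wait=8 total=22
k=3 load=t3/9c comp=t2/5c wait=9 total=31
k=4 load=t4/5c comp=t3/5c wait=5 total=36
k=5 load=t5/7c comp=t4/5c wait=7 total=43
k=6 load=t6/9c comp=t5/7c wait=9 total=52
k=7 load=t7/3c comp=t6/9c wait=9 total=61
k=8 load=- comp=t7/3c wait=3 total=64

step 5: A=compute:t4 B=load:t5 [load-bound]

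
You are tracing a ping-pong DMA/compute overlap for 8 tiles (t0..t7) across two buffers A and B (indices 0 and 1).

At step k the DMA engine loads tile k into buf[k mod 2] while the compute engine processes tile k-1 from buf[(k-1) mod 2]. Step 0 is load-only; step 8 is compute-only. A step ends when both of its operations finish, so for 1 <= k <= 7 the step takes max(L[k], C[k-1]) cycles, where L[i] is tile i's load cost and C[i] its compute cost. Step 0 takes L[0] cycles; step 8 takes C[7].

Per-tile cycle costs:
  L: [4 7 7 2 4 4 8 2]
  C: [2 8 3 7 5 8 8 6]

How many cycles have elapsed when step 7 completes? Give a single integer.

step 0: L[0]=4 → dur=4, Σ=4 | A=load:t0 B=idle [load-only]
step 1: L[1]=7 C[0]=2 → dur=7, Σ=11 | A=compute:t0 B=load:t1 [load-bound]
step 2: L[2]=7 C[1]=8 → dur=8, Σ=19 | A=load:t2 B=compute:t1 [compute-bound]
step 3: L[3]=2 C[2]=3 → dur=3, Σ=22 | A=compute:t2 B=load:t3 [compute-bound]
step 4: L[4]=4 C[3]=7 → dur=7, Σ=29 | A=load:t4 B=compute:t3 [compute-bound]
step 5: L[5]=4 C[4]=5 → dur=5, Σ=34 | A=compute:t4 B=load:t5 [compute-bound]
step 6: L[6]=8 C[5]=8 → dur=8, Σ=42 | A=load:t6 B=compute:t5 [tied]
step 7: L[7]=2 C[6]=8 → dur=8, Σ=50 | A=compute:t6 B=load:t7 [compute-bound]
step 8: C[7]=6 → dur=6, Σ=56 | A=idle B=compute:t7 [compute-only]

end_cycle[7] = 50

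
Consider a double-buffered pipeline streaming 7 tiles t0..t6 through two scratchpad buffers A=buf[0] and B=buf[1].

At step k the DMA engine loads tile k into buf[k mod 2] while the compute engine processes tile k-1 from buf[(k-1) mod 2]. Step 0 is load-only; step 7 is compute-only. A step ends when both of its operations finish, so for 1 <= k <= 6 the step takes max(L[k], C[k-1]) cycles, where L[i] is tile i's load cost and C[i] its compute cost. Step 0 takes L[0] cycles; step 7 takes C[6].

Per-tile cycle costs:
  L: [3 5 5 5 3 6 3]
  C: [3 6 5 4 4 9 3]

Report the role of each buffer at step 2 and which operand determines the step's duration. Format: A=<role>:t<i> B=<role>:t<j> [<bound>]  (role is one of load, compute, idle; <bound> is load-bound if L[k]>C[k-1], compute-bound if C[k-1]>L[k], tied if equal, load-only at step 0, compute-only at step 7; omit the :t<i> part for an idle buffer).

[0] DMA t0→A (3c) ∥ CU idle ⇒ 3c, clock 3
[1] DMA t1→B (5c) ∥ CU A:t0 (3c) ⇒ 5c, clock 8
[2] DMA t2→A (5c) ∥ CU B:t1 (6c) ⇒ 6c, clock 14
[3] DMA t3→B (5c) ∥ CU A:t2 (5c) ⇒ 5c, clock 19
[4] DMA t4→A (3c) ∥ CU B:t3 (4c) ⇒ 4c, clock 23
[5] DMA t5→B (6c) ∥ CU A:t4 (4c) ⇒ 6c, clock 29
[6] DMA t6→A (3c) ∥ CU B:t5 (9c) ⇒ 9c, clock 38
[7] DMA idle ∥ CU A:t6 (3c) ⇒ 3c, clock 41

step 2: A=load:t2 B=compute:t1 [compute-bound]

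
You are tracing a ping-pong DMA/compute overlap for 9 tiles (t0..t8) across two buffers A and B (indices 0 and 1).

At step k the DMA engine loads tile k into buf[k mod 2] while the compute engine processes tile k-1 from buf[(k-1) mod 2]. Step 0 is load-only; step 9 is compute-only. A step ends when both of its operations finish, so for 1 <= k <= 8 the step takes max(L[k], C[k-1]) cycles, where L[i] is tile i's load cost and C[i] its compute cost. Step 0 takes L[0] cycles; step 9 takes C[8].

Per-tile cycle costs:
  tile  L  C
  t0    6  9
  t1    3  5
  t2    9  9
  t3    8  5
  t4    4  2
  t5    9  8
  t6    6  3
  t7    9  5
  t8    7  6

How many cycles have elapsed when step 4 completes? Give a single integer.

step 0: L[0]=6 → dur=6, Σ=6 | A=load:t0 B=idle [load-only]
step 1: L[1]=3 C[0]=9 → dur=9, Σ=15 | A=compute:t0 B=load:t1 [compute-bound]
step 2: L[2]=9 C[1]=5 → dur=9, Σ=24 | A=load:t2 B=compute:t1 [load-bound]
step 3: L[3]=8 C[2]=9 → dur=9, Σ=33 | A=compute:t2 B=load:t3 [compute-bound]
step 4: L[4]=4 C[3]=5 → dur=5, Σ=38 | A=load:t4 B=compute:t3 [compute-bound]
step 5: L[5]=9 C[4]=2 → dur=9, Σ=47 | A=compute:t4 B=load:t5 [load-bound]
step 6: L[6]=6 C[5]=8 → dur=8, Σ=55 | A=load:t6 B=compute:t5 [compute-bound]
step 7: L[7]=9 C[6]=3 → dur=9, Σ=64 | A=compute:t6 B=load:t7 [load-bound]
step 8: L[8]=7 C[7]=5 → dur=7, Σ=71 | A=load:t8 B=compute:t7 [load-bound]
step 9: C[8]=6 → dur=6, Σ=77 | A=compute:t8 B=idle [compute-only]

end_cycle[4] = 38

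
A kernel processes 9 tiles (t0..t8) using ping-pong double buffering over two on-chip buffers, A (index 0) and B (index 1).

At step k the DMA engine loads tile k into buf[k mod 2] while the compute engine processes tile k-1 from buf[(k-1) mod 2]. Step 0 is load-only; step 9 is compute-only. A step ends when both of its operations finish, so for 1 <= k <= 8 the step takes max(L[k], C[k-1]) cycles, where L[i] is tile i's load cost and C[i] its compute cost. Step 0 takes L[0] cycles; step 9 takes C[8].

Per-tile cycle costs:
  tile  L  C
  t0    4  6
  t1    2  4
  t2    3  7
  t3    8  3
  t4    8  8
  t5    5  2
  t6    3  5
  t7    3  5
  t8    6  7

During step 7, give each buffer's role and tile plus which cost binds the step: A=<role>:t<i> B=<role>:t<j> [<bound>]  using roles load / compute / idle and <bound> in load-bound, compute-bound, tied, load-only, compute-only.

k=0 load=t0/4c comp=- wait=4 total=4
k=1 load=t1/2c comp=t0/6c wait=6 total=10
k=2 load=t2/3c comp=t1/4c wait=4 total=14
k=3 load=t3/8c comp=t2/7c wait=8 total=22
k=4 load=t4/8c comp=t3/3c wait=8 total=30
k=5 load=t5/5c comp=t4/8c wait=8 total=38
k=6 load=t6/3c comp=t5/2c wait=3 total=41
k=7 load=t7/3c comp=t6/5c wait=5 total=46
k=8 load=t8/6c comp=t7/5c wait=6 total=52
k=9 load=- comp=t8/7c wait=7 total=59

step 7: A=compute:t6 B=load:t7 [compute-bound]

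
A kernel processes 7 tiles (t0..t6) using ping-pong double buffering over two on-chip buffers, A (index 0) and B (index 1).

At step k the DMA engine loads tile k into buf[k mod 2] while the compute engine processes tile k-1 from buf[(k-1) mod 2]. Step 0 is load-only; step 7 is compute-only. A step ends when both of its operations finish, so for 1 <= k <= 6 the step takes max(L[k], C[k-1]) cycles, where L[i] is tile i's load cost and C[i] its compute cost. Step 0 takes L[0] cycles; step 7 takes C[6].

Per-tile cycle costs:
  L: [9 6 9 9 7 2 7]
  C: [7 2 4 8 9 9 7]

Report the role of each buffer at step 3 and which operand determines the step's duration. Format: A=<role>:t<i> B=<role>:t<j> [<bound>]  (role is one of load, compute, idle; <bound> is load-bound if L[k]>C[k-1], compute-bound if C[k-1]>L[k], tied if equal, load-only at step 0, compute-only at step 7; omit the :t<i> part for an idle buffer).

  0. 9=9c; end=9; A:t0 B:-
  1. max(6,7)=7c; end=16; A:t0 B:t1
  2. max(9,2)=9c; end=25; A:t2 B:t1
  3. max(9,4)=9c; end=34; A:t2 B:t3
  4. max(7,8)=8c; end=42; A:t4 B:t3
  5. max(2,9)=9c; end=51; A:t4 B:t5
  6. max(7,9)=9c; end=60; A:t6 B:t5
  7. 7=7c; end=67; A:t6 B:t5

step 3: A=compute:t2 B=load:t3 [load-bound]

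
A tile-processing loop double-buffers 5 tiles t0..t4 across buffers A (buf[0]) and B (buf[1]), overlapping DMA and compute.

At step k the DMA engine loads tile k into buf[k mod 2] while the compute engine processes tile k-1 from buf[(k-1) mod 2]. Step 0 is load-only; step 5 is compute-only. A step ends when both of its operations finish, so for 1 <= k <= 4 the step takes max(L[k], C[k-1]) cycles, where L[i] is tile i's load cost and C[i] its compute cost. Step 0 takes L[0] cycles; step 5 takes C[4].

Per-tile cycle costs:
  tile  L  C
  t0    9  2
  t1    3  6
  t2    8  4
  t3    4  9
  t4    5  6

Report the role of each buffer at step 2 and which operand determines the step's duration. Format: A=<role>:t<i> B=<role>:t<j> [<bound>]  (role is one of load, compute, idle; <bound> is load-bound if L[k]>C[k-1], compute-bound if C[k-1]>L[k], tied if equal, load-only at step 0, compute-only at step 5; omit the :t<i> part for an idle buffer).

[0] DMA t0→A (9c) ∥ CU idle ⇒ 9c, clock 9
[1] DMA t1→B (3c) ∥ CU A:t0 (2c) ⇒ 3c, clock 12
[2] DMA t2→A (8c) ∥ CU B:t1 (6c) ⇒ 8c, clock 20
[3] DMA t3→B (4c) ∥ CU A:t2 (4c) ⇒ 4c, clock 24
[4] DMA t4→A (5c) ∥ CU B:t3 (9c) ⇒ 9c, clock 33
[5] DMA idle ∥ CU A:t4 (6c) ⇒ 6c, clock 39

step 2: A=load:t2 B=compute:t1 [load-bound]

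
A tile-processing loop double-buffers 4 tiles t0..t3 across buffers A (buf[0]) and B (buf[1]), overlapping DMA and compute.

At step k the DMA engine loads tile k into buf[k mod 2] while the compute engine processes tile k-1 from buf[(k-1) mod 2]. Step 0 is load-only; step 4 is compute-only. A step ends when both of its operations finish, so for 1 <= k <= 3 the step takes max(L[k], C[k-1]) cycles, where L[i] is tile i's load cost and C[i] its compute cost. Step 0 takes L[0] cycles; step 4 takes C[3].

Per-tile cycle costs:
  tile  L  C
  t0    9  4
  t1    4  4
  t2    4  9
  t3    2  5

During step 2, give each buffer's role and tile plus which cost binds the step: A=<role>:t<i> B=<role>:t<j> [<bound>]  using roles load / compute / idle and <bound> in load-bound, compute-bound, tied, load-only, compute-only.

step 0: L[0]=9 → dur=9, Σ=9 | A=load:t0 B=idle [load-only]
step 1: L[1]=4 C[0]=4 → dur=4, Σ=13 | A=compute:t0 B=load:t1 [tied]
step 2: L[2]=4 C[1]=4 → dur=4, Σ=17 | A=load:t2 B=compute:t1 [tied]
step 3: L[3]=2 C[2]=9 → dur=9, Σ=26 | A=compute:t2 B=load:t3 [compute-bound]
step 4: C[3]=5 → dur=5, Σ=31 | A=idle B=compute:t3 [compute-only]

step 2: A=load:t2 B=compute:t1 [tied]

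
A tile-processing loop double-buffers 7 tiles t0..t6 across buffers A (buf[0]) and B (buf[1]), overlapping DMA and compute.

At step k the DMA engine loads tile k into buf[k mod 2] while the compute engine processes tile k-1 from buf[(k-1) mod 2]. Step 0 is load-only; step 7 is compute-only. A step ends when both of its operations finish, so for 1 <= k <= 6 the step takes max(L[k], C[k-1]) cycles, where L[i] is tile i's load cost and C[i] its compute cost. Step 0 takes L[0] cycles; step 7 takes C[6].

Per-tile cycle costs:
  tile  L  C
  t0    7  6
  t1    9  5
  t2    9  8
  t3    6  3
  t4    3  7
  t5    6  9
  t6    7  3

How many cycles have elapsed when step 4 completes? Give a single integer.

step 0: L[0]=7 → dur=7, Σ=7 | A=load:t0 B=idle [load-only]
step 1: L[1]=9 C[0]=6 → dur=9, Σ=16 | A=compute:t0 B=load:t1 [load-bound]
step 2: L[2]=9 C[1]=5 → dur=9, Σ=25 | A=load:t2 B=compute:t1 [load-bound]
step 3: L[3]=6 C[2]=8 → dur=8, Σ=33 | A=compute:t2 B=load:t3 [compute-bound]
step 4: L[4]=3 C[3]=3 → dur=3, Σ=36 | A=load:t4 B=compute:t3 [tied]
step 5: L[5]=6 C[4]=7 → dur=7, Σ=43 | A=compute:t4 B=load:t5 [compute-bound]
step 6: L[6]=7 C[5]=9 → dur=9, Σ=52 | A=load:t6 B=compute:t5 [compute-bound]
step 7: C[6]=3 → dur=3, Σ=55 | A=compute:t6 B=idle [compute-only]

end_cycle[4] = 36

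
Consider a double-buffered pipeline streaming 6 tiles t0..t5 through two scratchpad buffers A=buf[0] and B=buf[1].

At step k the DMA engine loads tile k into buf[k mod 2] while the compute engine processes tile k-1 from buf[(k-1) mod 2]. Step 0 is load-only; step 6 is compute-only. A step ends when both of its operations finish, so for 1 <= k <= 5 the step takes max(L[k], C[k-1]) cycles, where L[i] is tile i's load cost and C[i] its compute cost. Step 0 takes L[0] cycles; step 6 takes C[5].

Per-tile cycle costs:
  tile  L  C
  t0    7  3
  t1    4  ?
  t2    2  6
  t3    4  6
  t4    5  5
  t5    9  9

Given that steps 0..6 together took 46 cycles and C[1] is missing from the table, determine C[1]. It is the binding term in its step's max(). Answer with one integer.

C[1] = 5

step 0 | dur = L[0]=7 = 7
step 1 | dur = max(L[1]=4, C[0]=3) = 4
step 2 | dur = max(L[2]=2, C[1]=?) = C[1]  (unknown; binding)
step 3 | dur = max(L[3]=4, C[2]=6) = 6
step 4 | dur = max(L[4]=5, C[3]=6) = 6
step 5 | dur = max(L[5]=9, C[4]=5) = 9
step 6 | dur = C[5]=9 = 9
sum of known step durations = 41
dur[2] = total - known = 46 - 41 = 5
C[1] is the binding max in step 2, so C[1] = dur[2] = 5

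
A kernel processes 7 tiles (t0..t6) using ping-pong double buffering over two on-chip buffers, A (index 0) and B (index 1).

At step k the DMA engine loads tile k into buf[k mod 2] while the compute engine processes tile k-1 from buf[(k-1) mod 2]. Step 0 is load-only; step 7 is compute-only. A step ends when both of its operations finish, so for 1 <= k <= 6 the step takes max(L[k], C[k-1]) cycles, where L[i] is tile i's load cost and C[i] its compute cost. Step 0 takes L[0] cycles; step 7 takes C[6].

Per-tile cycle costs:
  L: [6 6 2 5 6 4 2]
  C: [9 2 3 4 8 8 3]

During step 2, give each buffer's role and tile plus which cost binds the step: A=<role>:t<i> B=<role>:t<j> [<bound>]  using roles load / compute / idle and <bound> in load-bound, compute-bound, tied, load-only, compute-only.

step 2: A=load:t2 B=compute:t1 [tied]

k=0 load=t0/6c comp=- wait=6 total=6
k=1 load=t1/6c comp=t0/9c wait=9 total=15
k=2 load=t2/2c comp=t1/2c wait=2 total=17
k=3 load=t3/5c comp=t2/3c wait=5 total=22
k=4 load=t4/6c comp=t3/4c wait=6 total=28
k=5 load=t5/4c comp=t4/8c wait=8 total=36
k=6 load=t6/2c comp=t5/8c wait=8 total=44
k=7 load=- comp=t6/3c wait=3 total=47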